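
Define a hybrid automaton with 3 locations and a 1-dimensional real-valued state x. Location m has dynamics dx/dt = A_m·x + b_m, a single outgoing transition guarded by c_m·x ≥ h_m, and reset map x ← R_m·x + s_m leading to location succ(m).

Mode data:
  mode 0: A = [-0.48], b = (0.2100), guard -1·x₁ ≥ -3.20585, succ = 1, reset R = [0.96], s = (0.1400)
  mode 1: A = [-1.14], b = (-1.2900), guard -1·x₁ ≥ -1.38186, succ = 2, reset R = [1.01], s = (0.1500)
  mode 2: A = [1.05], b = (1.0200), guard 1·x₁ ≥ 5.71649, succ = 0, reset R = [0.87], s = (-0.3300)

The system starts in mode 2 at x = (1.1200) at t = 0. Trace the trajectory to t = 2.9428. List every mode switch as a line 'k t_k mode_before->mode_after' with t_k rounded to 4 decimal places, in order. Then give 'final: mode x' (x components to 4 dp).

Mode 2: guard c·x = 5.7165 hit at Δt = 1.1071 (t = 1.1071), x⁻ = (5.7165) → reset → x⁺ = (4.6433), jump to mode 0
Mode 0: guard c·x = -3.2058 hit at Δt = 0.8713 (t = 1.9784), x⁻ = (3.2059) → reset → x⁺ = (3.2176), jump to mode 1
Mode 1: guard c·x = -1.3819 hit at Δt = 0.4810 (t = 2.4594), x⁻ = (1.3819) → reset → x⁺ = (1.5457), jump to mode 2
Mode 2: flow for 0.4834 to horizon, guard not reached → x = (3.2101)

1 1.1071 2->0
2 1.9784 0->1
3 2.4594 1->2
final: 2 3.2101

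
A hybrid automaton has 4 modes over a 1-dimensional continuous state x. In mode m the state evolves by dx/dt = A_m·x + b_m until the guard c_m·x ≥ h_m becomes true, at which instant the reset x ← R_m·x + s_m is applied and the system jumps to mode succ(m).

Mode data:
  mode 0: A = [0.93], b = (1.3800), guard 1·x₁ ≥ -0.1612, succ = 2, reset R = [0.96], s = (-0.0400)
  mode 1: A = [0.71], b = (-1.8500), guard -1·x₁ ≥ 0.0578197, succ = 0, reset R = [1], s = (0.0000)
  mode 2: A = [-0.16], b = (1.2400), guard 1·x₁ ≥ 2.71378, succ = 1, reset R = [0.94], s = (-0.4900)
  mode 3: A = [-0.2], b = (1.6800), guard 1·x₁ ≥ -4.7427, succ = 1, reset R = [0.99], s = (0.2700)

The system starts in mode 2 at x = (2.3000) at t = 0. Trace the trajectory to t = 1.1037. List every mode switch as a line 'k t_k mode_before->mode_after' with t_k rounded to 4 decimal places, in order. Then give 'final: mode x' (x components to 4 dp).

1 0.4935 2->1
final: 1 1.7656

Mode 2: guard c·x = 2.7138 hit at Δt = 0.4935 (t = 0.4935), x⁻ = (2.7138) → reset → x⁺ = (2.0610), jump to mode 1
Mode 1: flow for 0.6102 to horizon, guard not reached → x = (1.7656)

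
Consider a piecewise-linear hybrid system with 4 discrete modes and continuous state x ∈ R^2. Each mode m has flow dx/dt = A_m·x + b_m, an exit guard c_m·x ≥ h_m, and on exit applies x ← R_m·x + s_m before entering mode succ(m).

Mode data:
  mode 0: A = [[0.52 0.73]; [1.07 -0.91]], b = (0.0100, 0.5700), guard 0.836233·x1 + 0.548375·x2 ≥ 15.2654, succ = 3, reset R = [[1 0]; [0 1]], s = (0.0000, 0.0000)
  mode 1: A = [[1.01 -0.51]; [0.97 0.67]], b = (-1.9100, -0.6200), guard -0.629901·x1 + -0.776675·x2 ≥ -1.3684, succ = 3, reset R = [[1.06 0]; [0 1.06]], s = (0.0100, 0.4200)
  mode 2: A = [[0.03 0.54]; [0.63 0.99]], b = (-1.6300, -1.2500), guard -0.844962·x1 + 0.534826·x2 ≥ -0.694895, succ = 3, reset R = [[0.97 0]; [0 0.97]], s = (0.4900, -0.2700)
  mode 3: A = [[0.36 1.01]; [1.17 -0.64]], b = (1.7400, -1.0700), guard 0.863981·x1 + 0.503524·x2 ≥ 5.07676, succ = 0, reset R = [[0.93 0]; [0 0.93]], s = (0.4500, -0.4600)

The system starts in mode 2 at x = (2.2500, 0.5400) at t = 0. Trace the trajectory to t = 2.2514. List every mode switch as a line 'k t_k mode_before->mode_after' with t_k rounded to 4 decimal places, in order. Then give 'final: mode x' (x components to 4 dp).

1 0.6852 2->3
2 1.3707 3->0
final: 0 10.3595 5.8440

Mode 2: guard c·x = -0.6949 hit at Δt = 0.6852 (t = 0.6852), x⁻ = (1.4573, 1.0031) → reset → x⁺ = (1.9036, 0.7030), jump to mode 3
Mode 3: guard c·x = 5.0768 hit at Δt = 0.6855 (t = 1.3707), x⁻ = (4.7164, 1.9897) → reset → x⁺ = (4.8363, 1.3904), jump to mode 0
Mode 0: flow for 0.8807 to horizon, guard not reached → x = (10.3595, 5.8440)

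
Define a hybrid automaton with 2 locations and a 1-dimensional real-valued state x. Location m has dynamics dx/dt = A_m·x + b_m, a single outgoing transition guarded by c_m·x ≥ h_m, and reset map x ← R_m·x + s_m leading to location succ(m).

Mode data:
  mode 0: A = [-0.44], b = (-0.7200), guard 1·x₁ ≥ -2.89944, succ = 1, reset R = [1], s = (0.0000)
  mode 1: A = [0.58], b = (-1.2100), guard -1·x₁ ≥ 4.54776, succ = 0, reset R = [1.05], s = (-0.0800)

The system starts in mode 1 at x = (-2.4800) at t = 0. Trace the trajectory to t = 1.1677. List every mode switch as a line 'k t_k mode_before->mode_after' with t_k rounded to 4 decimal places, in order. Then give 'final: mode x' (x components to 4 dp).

1 0.6440 1->0
final: 0 -4.1927

Mode 1: guard c·x = 4.5478 hit at Δt = 0.6440 (t = 0.6440), x⁻ = (-4.5478) → reset → x⁺ = (-4.8551), jump to mode 0
Mode 0: flow for 0.5237 to horizon, guard not reached → x = (-4.1927)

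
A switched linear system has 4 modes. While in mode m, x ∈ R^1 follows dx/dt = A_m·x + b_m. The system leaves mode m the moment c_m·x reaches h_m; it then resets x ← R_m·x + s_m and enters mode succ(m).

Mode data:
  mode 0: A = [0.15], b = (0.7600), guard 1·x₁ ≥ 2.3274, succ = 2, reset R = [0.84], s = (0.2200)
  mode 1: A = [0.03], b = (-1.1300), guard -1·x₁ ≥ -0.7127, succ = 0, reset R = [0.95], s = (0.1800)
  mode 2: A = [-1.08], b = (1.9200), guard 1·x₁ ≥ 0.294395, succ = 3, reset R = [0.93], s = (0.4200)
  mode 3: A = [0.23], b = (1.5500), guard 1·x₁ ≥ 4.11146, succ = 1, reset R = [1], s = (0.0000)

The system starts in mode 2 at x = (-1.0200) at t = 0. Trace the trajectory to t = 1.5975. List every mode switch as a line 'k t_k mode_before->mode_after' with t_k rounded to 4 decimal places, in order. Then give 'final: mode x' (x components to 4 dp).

1 0.5875 2->3
final: 3 2.6375

Mode 2: guard c·x = 0.2944 hit at Δt = 0.5875 (t = 0.5875), x⁻ = (0.2944) → reset → x⁺ = (0.6938), jump to mode 3
Mode 3: flow for 1.0100 to horizon, guard not reached → x = (2.6375)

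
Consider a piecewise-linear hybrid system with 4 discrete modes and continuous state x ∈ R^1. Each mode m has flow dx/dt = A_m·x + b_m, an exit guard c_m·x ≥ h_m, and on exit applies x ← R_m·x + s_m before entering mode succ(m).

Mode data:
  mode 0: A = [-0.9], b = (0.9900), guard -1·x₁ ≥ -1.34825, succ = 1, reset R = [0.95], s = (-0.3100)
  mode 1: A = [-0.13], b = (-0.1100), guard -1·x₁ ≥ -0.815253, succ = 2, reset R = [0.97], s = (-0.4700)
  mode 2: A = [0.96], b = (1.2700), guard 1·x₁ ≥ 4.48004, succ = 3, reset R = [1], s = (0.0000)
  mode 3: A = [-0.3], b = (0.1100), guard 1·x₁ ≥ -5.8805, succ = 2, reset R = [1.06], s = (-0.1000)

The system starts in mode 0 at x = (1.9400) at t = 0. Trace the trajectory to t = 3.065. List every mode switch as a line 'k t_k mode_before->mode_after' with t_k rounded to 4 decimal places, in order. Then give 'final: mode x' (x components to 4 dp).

1 1.3544 0->1
2 2.0430 1->2
final: 2 3.0616

Mode 0: guard c·x = -1.3482 hit at Δt = 1.3544 (t = 1.3544), x⁻ = (1.3482) → reset → x⁺ = (0.9708), jump to mode 1
Mode 1: guard c·x = -0.8153 hit at Δt = 0.6886 (t = 2.0430), x⁻ = (0.8153) → reset → x⁺ = (0.3208), jump to mode 2
Mode 2: flow for 1.0220 to horizon, guard not reached → x = (3.0616)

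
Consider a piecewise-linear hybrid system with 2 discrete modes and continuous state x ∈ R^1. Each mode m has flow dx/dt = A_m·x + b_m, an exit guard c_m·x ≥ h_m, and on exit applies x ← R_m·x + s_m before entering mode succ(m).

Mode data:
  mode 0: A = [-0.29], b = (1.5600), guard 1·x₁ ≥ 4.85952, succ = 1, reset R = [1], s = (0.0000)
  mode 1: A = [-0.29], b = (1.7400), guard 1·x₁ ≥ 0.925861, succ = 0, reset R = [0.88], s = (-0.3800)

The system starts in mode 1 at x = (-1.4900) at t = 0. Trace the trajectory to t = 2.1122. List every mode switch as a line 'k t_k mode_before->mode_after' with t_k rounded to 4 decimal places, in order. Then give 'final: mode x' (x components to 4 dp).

1 1.3428 1->0
final: 0 1.4236

Mode 1: guard c·x = 0.9259 hit at Δt = 1.3428 (t = 1.3428), x⁻ = (0.9259) → reset → x⁺ = (0.4348), jump to mode 0
Mode 0: flow for 0.7694 to horizon, guard not reached → x = (1.4236)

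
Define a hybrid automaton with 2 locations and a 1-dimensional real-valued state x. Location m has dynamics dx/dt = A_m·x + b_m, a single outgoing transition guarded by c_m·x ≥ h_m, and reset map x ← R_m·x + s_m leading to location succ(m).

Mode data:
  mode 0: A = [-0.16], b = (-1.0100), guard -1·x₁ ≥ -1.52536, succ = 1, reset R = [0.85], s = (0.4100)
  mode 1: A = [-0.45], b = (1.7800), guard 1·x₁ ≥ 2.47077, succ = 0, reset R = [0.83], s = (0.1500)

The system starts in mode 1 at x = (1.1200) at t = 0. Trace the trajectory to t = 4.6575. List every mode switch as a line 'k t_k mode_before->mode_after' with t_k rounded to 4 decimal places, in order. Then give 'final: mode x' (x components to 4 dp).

Mode 1: guard c·x = 2.4708 hit at Δt = 1.4377 (t = 1.4377), x⁻ = (2.4708) → reset → x⁺ = (2.2007), jump to mode 0
Mode 0: guard c·x = -1.5254 hit at Δt = 0.5166 (t = 1.9543), x⁻ = (1.5254) → reset → x⁺ = (1.7066), jump to mode 1
Mode 1: guard c·x = 2.4708 hit at Δt = 0.9227 (t = 2.8770), x⁻ = (2.4708) → reset → x⁺ = (2.2007), jump to mode 0
Mode 0: guard c·x = -1.5254 hit at Δt = 0.5166 (t = 3.3936), x⁻ = (1.5254) → reset → x⁺ = (1.7066), jump to mode 1
Mode 1: guard c·x = 2.4708 hit at Δt = 0.9227 (t = 4.3163), x⁻ = (2.4708) → reset → x⁺ = (2.2007), jump to mode 0
Mode 0: flow for 0.3412 to horizon, guard not reached → x = (1.7485)

1 1.4377 1->0
2 1.9543 0->1
3 2.8770 1->0
4 3.3936 0->1
5 4.3163 1->0
final: 0 1.7485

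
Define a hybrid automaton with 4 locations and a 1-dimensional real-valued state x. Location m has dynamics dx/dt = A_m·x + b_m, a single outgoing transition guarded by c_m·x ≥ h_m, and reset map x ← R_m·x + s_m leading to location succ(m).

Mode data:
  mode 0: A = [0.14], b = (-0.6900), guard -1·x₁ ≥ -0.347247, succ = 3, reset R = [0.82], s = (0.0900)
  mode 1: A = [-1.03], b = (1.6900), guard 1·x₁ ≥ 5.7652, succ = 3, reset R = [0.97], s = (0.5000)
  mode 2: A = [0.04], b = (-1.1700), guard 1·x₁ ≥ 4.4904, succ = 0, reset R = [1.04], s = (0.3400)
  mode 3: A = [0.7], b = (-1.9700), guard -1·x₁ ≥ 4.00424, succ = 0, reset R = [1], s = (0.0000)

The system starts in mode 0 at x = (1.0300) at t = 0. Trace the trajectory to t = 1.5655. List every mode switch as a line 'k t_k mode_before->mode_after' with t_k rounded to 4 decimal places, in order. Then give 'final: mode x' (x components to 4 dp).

Mode 0: guard c·x = -0.3472 hit at Δt = 1.1527 (t = 1.1527), x⁻ = (0.3472) → reset → x⁺ = (0.3747), jump to mode 3
Mode 3: flow for 0.4128 to horizon, guard not reached → x = (-0.4426)

1 1.1527 0->3
final: 3 -0.4426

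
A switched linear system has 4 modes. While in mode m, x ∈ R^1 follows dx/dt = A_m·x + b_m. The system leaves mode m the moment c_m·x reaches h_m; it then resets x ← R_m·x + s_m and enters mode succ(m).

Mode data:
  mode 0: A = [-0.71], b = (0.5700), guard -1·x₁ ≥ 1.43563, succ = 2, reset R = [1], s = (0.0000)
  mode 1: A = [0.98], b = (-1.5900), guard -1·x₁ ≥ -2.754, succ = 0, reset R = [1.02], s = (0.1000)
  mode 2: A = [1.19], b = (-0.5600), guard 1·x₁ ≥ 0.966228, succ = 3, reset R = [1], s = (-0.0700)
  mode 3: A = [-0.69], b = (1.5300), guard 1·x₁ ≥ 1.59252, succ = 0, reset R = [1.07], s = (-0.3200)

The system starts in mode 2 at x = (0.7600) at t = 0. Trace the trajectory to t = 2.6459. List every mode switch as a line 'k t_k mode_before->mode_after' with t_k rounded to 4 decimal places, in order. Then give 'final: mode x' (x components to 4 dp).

Mode 2: guard c·x = 0.9662 hit at Δt = 0.4521 (t = 0.4521), x⁻ = (0.9662) → reset → x⁺ = (0.8962), jump to mode 3
Mode 3: guard c·x = 1.5925 hit at Δt = 1.0851 (t = 1.5372), x⁻ = (1.5925) → reset → x⁺ = (1.3840), jump to mode 0
Mode 0: flow for 1.1087 to horizon, guard not reached → x = (1.0673)

1 0.4521 2->3
2 1.5372 3->0
final: 0 1.0673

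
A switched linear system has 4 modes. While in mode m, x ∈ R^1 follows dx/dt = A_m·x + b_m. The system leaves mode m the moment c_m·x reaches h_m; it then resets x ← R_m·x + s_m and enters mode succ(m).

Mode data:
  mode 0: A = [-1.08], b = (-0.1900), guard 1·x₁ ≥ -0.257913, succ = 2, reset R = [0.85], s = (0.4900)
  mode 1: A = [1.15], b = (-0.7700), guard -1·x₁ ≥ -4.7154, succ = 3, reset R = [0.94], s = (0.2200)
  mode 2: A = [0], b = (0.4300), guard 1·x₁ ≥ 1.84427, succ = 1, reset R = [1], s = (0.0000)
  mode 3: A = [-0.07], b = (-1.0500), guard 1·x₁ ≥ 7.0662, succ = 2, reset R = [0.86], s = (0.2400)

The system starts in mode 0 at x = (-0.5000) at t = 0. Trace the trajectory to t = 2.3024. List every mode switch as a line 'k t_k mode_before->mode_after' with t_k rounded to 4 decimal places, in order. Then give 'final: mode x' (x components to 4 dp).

1 1.2726 0->2
final: 2 0.7136

Mode 0: guard c·x = -0.2579 hit at Δt = 1.2726 (t = 1.2726), x⁻ = (-0.2579) → reset → x⁺ = (0.2708), jump to mode 2
Mode 2: flow for 1.0298 to horizon, guard not reached → x = (0.7136)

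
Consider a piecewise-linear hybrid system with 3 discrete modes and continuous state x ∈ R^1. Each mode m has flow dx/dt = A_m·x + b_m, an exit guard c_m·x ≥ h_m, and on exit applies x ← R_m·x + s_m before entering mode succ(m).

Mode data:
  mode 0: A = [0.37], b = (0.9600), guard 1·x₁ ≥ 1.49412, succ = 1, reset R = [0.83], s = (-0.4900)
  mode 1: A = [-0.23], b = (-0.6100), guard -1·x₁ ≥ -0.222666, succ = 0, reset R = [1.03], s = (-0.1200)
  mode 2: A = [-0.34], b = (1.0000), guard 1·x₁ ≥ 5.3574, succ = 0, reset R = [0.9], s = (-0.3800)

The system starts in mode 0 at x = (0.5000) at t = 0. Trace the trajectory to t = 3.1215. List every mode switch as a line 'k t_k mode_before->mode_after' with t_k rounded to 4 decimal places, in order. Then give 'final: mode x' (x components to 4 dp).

1 0.7529 0->1
2 1.4853 1->0
3 2.6029 0->1
final: 1 0.3676

Mode 0: guard c·x = 1.4941 hit at Δt = 0.7529 (t = 0.7529), x⁻ = (1.4941) → reset → x⁺ = (0.7501), jump to mode 1
Mode 1: guard c·x = -0.2227 hit at Δt = 0.7324 (t = 1.4853), x⁻ = (0.2227) → reset → x⁺ = (0.1093), jump to mode 0
Mode 0: guard c·x = 1.4941 hit at Δt = 1.1176 (t = 2.6029), x⁻ = (1.4941) → reset → x⁺ = (0.7501), jump to mode 1
Mode 1: flow for 0.5186 to horizon, guard not reached → x = (0.3676)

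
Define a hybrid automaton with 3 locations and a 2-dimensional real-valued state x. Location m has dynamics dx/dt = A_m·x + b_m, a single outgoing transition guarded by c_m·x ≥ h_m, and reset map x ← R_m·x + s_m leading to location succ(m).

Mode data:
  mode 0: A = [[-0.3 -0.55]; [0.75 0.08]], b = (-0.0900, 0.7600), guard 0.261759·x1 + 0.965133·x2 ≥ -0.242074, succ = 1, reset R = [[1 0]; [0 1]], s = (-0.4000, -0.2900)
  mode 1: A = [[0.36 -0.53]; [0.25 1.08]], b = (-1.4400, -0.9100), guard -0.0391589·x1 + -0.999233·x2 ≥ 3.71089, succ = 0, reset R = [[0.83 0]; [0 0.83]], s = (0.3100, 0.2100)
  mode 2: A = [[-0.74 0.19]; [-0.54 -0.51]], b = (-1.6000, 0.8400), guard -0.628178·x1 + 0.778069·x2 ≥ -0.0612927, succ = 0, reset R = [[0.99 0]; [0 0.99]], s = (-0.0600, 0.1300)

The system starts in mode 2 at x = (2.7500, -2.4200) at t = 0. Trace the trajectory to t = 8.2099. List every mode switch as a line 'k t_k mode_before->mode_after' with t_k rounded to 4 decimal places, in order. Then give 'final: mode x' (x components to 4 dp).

Mode 2: guard c·x = -0.0613 hit at Δt = 1.4049 (t = 1.4049), x⁻ = (-0.6674, -0.6176) → reset → x⁺ = (-0.7207, -0.4814), jump to mode 0
Mode 0: guard c·x = -0.2421 hit at Δt = 1.0985 (t = 2.5034), x⁻ = (-0.4384, -0.1319) → reset → x⁺ = (-0.8384, -0.4219), jump to mode 1
Mode 1: guard c·x = 3.7109 hit at Δt = 1.0257 (t = 3.5291), x⁻ = (-1.9352, -3.6379) → reset → x⁺ = (-1.2962, -2.8095), jump to mode 0
Mode 0: guard c·x = -0.2421 hit at Δt = 2.5538 (t = 6.0829), x⁻ = (1.1791, -0.5706) → reset → x⁺ = (0.7791, -0.8606), jump to mode 1
Mode 1: guard c·x = 3.7109 hit at Δt = 0.9676 (t = 7.0505), x⁻ = (0.6445, -3.7390) → reset → x⁺ = (0.8449, -2.8934), jump to mode 0
Mode 0: flow for 1.1594 to horizon, guard not reached → x = (1.5759, -1.0437)

1 1.4049 2->0
2 2.5034 0->1
3 3.5291 1->0
4 6.0829 0->1
5 7.0505 1->0
final: 0 1.5759 -1.0437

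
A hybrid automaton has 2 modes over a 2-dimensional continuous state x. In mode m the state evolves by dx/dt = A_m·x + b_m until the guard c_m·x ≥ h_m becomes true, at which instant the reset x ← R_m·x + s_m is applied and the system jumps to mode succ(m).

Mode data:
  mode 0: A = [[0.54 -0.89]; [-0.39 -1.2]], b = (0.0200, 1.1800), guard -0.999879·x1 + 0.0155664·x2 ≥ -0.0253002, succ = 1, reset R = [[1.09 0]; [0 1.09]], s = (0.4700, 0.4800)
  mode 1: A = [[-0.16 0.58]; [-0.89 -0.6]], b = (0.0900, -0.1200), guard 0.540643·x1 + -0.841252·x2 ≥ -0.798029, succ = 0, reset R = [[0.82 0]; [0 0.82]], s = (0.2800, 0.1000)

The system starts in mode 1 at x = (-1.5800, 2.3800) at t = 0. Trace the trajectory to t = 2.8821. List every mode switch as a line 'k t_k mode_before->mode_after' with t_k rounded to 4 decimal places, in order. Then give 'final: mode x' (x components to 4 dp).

1 1.5075 1->0
2 2.2382 0->1
3 2.3606 1->0
final: 0 0.4655 1.0084

Mode 1: guard c·x = -0.7980 hit at Δt = 1.5075 (t = 1.5075), x⁻ = (0.3250, 1.1575) → reset → x⁺ = (0.5465, 1.0491), jump to mode 0
Mode 0: guard c·x = -0.0253 hit at Δt = 0.7307 (t = 2.2382), x⁻ = (0.0402, 0.9597) → reset → x⁺ = (0.5139, 1.5261), jump to mode 1
Mode 1: guard c·x = -0.7980 hit at Δt = 0.1224 (t = 2.3606), x⁻ = (0.6157, 1.3443) → reset → x⁺ = (0.7849, 1.2023), jump to mode 0
Mode 0: flow for 0.5215 to horizon, guard not reached → x = (0.4655, 1.0084)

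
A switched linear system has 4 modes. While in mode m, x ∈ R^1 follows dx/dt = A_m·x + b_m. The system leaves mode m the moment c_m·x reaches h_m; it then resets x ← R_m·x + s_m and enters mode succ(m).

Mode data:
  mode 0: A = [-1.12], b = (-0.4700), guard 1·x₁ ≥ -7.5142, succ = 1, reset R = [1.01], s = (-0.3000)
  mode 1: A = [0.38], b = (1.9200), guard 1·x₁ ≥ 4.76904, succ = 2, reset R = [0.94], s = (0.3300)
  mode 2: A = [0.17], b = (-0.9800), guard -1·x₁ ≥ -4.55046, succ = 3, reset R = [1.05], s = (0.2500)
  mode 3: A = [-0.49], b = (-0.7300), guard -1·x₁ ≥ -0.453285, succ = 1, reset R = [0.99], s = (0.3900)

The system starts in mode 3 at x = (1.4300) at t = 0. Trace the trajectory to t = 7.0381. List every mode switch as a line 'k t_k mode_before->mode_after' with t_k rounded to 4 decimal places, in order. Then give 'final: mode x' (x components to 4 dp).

Mode 3: guard c·x = -0.4533 hit at Δt = 0.8311 (t = 0.8311), x⁻ = (0.4533) → reset → x⁺ = (0.8388), jump to mode 1
Mode 1: guard c·x = 4.7690 hit at Δt = 1.3450 (t = 2.1761), x⁻ = (4.7690) → reset → x⁺ = (4.8129), jump to mode 2
Mode 2: guard c·x = -4.5505 hit at Δt = 1.4324 (t = 3.6085), x⁻ = (4.5505) → reset → x⁺ = (5.0280), jump to mode 3
Mode 3: guard c·x = -0.4533 hit at Δt = 2.4699 (t = 6.0785), x⁻ = (0.4533) → reset → x⁺ = (0.8388), jump to mode 1
Mode 1: flow for 0.9596 to horizon, guard not reached → x = (3.4311)

1 0.8311 3->1
2 2.1761 1->2
3 3.6085 2->3
4 6.0785 3->1
final: 1 3.4311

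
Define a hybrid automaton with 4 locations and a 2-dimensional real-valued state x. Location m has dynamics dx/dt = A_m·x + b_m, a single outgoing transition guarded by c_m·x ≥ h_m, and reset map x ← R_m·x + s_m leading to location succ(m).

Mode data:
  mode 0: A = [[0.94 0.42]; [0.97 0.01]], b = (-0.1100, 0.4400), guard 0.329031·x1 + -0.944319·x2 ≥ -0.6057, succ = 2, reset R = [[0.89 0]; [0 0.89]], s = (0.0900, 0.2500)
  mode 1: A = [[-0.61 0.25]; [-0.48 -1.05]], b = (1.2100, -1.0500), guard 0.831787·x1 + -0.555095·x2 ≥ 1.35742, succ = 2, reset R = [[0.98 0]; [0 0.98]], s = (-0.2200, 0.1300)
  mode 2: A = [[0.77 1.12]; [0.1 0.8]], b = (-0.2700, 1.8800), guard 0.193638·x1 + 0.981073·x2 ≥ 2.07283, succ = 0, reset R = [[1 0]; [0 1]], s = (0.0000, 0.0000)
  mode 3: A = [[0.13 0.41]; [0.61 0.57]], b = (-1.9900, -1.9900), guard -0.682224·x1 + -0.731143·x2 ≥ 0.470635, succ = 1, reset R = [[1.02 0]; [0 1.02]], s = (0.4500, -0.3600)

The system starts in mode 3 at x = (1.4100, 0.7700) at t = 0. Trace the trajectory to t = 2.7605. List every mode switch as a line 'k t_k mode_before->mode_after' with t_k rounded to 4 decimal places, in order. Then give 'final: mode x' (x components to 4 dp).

1 0.8794 3->1
2 1.8810 1->2
final: 2 0.2876 0.4420

Mode 3: guard c·x = 0.4706 hit at Δt = 0.8794 (t = 0.8794), x⁻ = (-0.1681, -0.4869) → reset → x⁺ = (0.2786, -0.8566), jump to mode 1
Mode 1: guard c·x = 1.3574 hit at Δt = 1.0016 (t = 1.8810), x⁻ = (0.8673, -1.1458) → reset → x⁺ = (0.6300, -0.9928), jump to mode 2
Mode 2: flow for 0.8795 to horizon, guard not reached → x = (0.2876, 0.4420)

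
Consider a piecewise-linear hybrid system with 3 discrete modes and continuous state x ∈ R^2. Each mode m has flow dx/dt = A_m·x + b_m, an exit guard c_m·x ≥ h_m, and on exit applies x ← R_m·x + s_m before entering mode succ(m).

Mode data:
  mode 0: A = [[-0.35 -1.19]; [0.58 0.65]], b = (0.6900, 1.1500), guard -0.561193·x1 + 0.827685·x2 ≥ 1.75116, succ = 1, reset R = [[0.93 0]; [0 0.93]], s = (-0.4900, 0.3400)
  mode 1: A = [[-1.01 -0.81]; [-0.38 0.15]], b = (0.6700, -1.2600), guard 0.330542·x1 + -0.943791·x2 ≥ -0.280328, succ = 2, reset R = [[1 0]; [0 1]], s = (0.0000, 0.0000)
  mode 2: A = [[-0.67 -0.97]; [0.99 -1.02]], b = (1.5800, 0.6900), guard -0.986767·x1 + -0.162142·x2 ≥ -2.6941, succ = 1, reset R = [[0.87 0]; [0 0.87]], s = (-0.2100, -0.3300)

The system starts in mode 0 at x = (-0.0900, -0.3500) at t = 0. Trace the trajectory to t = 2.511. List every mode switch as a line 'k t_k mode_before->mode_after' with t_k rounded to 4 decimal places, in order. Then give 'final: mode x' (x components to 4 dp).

1 1.3958 0->1
final: 1 -0.7067 1.3684

Mode 0: guard c·x = 1.7512 hit at Δt = 1.3958 (t = 1.3958), x⁻ = (-0.2486, 1.9472) → reset → x⁺ = (-0.7212, 2.1509), jump to mode 1
Mode 1: flow for 1.1152 to horizon, guard not reached → x = (-0.7067, 1.3684)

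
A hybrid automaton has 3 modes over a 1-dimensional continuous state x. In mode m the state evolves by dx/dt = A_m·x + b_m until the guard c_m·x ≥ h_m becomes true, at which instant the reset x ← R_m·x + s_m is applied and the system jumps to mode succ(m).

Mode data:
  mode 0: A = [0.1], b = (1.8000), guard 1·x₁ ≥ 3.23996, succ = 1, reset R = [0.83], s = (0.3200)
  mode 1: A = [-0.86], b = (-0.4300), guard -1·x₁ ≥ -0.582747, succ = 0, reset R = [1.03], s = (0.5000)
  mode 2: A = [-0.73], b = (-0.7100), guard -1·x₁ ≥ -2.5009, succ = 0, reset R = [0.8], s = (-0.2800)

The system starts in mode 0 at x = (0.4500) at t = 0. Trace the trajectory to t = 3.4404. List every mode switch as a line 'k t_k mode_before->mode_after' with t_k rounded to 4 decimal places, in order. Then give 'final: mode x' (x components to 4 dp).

1 1.4082 0->1
2 2.7755 1->0
final: 0 2.4134

Mode 0: guard c·x = 3.2400 hit at Δt = 1.4082 (t = 1.4082), x⁻ = (3.2400) → reset → x⁺ = (3.0092), jump to mode 1
Mode 1: guard c·x = -0.5827 hit at Δt = 1.3673 (t = 2.7755), x⁻ = (0.5827) → reset → x⁺ = (1.1002), jump to mode 0
Mode 0: flow for 0.6649 to horizon, guard not reached → x = (2.4134)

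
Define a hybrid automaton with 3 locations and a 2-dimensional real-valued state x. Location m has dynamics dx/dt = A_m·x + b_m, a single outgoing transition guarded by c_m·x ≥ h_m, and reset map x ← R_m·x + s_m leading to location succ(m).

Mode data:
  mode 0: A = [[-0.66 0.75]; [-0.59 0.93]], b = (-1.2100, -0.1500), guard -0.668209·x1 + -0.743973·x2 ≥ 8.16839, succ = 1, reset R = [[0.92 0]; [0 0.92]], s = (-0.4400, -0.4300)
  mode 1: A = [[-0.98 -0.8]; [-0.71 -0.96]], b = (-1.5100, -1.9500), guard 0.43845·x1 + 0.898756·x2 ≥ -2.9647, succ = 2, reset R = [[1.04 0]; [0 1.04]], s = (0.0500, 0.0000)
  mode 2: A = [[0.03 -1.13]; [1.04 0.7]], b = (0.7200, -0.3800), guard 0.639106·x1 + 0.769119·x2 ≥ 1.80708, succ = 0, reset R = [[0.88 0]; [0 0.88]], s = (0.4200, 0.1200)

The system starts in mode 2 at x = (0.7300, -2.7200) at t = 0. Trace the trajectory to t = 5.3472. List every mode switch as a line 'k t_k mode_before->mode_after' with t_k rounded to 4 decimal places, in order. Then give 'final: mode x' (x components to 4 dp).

1 1.1027 2->0
2 2.4324 0->1
3 3.8431 1->2
4 4.8266 2->0
final: 0 2.4097 -6.1370

Mode 2: guard c·x = 1.8071 hit at Δt = 1.1027 (t = 1.1027), x⁻ = (5.0769, -1.8692) → reset → x⁺ = (4.8877, -1.5249), jump to mode 0
Mode 0: guard c·x = 8.1684 hit at Δt = 1.3297 (t = 2.4324), x⁻ = (-2.5960, -8.6478) → reset → x⁺ = (-2.8283, -8.3860), jump to mode 1
Mode 1: guard c·x = -2.9647 hit at Δt = 1.4107 (t = 3.8431), x⁻ = (1.1347, -3.8522) → reset → x⁺ = (1.2300, -4.0063), jump to mode 2
Mode 2: guard c·x = 1.8071 hit at Δt = 0.9835 (t = 4.8266), x⁻ = (6.5892, -3.1258) → reset → x⁺ = (6.2185, -2.6307), jump to mode 0
Mode 0: flow for 0.5206 to horizon, guard not reached → x = (2.4097, -6.1370)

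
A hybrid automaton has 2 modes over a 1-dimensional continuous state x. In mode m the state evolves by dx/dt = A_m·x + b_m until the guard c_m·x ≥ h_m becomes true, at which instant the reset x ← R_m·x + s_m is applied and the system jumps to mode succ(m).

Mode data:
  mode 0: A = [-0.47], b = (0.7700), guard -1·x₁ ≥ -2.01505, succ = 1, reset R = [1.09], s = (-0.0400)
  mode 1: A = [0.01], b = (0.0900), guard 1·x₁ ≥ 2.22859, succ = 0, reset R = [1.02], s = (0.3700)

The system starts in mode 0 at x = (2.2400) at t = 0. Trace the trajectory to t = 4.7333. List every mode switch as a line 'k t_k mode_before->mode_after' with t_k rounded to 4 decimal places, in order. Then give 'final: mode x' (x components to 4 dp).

Mode 0: guard c·x = -2.0151 hit at Δt = 0.9961 (t = 0.9961), x⁻ = (2.0151) → reset → x⁺ = (2.1564), jump to mode 1
Mode 1: guard c·x = 2.2286 hit at Δt = 0.6449 (t = 1.6411), x⁻ = (2.2286) → reset → x⁺ = (2.6432), jump to mode 0
Mode 0: guard c·x = -2.0151 hit at Δt = 2.0873 (t = 3.7283), x⁻ = (2.0151) → reset → x⁺ = (2.1564), jump to mode 1
Mode 1: guard c·x = 2.2286 hit at Δt = 0.6449 (t = 4.3733), x⁻ = (2.2286) → reset → x⁺ = (2.6432), jump to mode 0
Mode 0: flow for 0.3600 to horizon, guard not reached → x = (2.4867)

1 0.9961 0->1
2 1.6411 1->0
3 3.7283 0->1
4 4.3733 1->0
final: 0 2.4867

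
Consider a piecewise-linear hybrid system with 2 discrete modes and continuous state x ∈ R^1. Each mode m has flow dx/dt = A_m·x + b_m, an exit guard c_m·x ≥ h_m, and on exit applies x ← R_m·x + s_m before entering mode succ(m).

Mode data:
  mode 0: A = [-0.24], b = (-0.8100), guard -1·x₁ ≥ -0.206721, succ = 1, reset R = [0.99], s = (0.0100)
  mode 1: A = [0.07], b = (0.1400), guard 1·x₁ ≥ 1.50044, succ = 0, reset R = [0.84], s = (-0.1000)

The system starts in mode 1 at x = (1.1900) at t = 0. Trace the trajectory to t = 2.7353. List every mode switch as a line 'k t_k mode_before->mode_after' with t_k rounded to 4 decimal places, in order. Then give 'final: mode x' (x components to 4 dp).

1 1.3267 1->0
2 2.3103 0->1
final: 1 0.2815

Mode 1: guard c·x = 1.5004 hit at Δt = 1.3267 (t = 1.3267), x⁻ = (1.5004) → reset → x⁺ = (1.1604), jump to mode 0
Mode 0: guard c·x = -0.2067 hit at Δt = 0.9836 (t = 2.3103), x⁻ = (0.2067) → reset → x⁺ = (0.2147), jump to mode 1
Mode 1: flow for 0.4250 to horizon, guard not reached → x = (0.2815)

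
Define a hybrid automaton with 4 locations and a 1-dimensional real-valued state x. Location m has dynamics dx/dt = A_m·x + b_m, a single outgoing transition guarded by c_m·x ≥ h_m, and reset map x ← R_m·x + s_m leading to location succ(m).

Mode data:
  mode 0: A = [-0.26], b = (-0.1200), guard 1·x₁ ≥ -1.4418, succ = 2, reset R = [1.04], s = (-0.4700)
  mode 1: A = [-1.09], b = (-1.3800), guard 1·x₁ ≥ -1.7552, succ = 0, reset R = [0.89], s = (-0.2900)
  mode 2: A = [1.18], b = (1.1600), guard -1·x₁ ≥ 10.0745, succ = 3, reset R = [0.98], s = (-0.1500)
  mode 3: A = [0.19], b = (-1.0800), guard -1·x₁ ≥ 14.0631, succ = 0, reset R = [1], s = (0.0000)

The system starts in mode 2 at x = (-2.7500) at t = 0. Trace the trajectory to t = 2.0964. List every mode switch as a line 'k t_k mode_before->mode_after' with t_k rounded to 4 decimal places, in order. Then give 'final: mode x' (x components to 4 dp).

1 1.3882 2->3
final: 3 -12.2853

Mode 2: guard c·x = 10.0745 hit at Δt = 1.3882 (t = 1.3882), x⁻ = (-10.0745) → reset → x⁺ = (-10.0230), jump to mode 3
Mode 3: flow for 0.7082 to horizon, guard not reached → x = (-12.2853)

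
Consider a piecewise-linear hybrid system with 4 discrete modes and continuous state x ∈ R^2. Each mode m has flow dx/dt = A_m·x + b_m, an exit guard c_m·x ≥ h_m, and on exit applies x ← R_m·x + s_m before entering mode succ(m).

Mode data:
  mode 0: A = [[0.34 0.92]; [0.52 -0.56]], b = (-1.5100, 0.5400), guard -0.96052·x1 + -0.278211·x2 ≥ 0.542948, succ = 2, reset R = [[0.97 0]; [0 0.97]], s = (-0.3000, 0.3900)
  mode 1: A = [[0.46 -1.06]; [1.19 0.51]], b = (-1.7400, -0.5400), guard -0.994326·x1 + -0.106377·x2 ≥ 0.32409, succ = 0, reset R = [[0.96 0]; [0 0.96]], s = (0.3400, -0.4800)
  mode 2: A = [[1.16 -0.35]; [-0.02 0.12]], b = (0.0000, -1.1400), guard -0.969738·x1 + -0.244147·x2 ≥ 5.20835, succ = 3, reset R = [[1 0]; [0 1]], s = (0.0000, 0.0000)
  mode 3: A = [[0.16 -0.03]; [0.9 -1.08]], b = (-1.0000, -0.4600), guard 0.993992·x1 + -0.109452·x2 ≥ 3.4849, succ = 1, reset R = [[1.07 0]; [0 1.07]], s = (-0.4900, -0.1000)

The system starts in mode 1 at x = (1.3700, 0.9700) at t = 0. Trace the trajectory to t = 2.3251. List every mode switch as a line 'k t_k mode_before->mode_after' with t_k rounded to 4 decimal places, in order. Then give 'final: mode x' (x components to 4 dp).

Mode 1: guard c·x = 0.3241 hit at Δt = 0.6396 (t = 0.6396), x⁻ = (-0.4808, 1.4474) → reset → x⁺ = (-0.1216, 0.9095), jump to mode 0
Mode 0: guard c·x = 0.5429 hit at Δt = 0.7743 (t = 1.4139), x⁻ = (-0.7909, 0.7792) → reset → x⁺ = (-1.0672, 1.1458), jump to mode 2
Mode 2: flow for 0.9112 to horizon, guard not reached → x = (-3.5062, 0.2205)

1 0.6396 1->0
2 1.4139 0->2
final: 2 -3.5062 0.2205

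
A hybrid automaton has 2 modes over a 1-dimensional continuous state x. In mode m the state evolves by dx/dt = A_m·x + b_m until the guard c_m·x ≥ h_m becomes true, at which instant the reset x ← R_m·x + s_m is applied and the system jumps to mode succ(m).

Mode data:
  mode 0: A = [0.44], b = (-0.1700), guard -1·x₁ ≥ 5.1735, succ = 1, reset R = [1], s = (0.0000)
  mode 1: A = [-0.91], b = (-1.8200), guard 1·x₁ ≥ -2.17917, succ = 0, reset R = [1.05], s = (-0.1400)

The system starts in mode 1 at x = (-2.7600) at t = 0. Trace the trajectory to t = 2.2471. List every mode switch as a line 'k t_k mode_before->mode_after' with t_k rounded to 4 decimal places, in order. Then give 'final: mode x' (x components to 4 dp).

1 1.5879 1->0
final: 0 -3.3752

Mode 1: guard c·x = -2.1792 hit at Δt = 1.5879 (t = 1.5879), x⁻ = (-2.1792) → reset → x⁺ = (-2.4281), jump to mode 0
Mode 0: flow for 0.6592 to horizon, guard not reached → x = (-3.3752)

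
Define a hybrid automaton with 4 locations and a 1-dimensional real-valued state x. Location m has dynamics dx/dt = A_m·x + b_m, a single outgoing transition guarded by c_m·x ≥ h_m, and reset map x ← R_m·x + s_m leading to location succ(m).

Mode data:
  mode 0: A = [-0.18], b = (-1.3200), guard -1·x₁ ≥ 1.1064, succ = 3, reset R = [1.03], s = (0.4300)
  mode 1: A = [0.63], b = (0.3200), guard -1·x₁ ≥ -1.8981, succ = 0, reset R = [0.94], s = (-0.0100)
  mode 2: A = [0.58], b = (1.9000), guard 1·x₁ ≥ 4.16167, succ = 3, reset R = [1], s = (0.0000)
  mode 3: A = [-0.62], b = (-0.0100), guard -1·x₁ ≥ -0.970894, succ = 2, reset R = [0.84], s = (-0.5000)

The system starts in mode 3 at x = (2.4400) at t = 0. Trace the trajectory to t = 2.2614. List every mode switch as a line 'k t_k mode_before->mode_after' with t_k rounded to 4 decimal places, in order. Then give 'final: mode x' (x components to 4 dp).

Mode 3: guard c·x = -0.9709 hit at Δt = 1.4704 (t = 1.4704), x⁻ = (0.9709) → reset → x⁺ = (0.3156), jump to mode 2
Mode 2: flow for 0.7910 to horizon, guard not reached → x = (2.4063)

1 1.4704 3->2
final: 2 2.4063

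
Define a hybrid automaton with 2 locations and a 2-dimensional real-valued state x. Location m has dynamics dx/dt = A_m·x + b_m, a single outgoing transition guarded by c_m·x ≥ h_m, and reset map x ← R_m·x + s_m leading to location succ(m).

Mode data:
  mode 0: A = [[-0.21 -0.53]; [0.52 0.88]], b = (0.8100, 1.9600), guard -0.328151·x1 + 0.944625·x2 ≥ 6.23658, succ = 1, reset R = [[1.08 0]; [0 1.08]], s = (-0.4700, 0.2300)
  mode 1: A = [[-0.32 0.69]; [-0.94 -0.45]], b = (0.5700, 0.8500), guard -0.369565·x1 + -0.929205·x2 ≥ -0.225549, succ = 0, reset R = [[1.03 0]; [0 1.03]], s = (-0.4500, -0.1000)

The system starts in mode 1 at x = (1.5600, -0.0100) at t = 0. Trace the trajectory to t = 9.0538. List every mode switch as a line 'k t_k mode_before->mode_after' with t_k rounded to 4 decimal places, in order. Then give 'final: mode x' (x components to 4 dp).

1 0.6747 1->0
2 2.2274 0->1
3 4.7098 1->0
4 6.3000 0->1
5 8.4603 1->0
final: 0 3.9869 0.5240

Mode 1: guard c·x = -0.2255 hit at Δt = 0.6747 (t = 0.6747), x⁻ = (1.5180, -0.3610) → reset → x⁺ = (1.1135, -0.4718), jump to mode 0
Mode 0: guard c·x = 6.2366 hit at Δt = 1.5527 (t = 2.2274), x⁻ = (0.0934, 6.6346) → reset → x⁺ = (-0.3691, 7.3954), jump to mode 1
Mode 1: guard c·x = -0.2255 hit at Δt = 2.4824 (t = 4.7098), x⁻ = (3.5789, -1.1807) → reset → x⁺ = (3.2363, -1.3161), jump to mode 0
Mode 0: guard c·x = 6.2366 hit at Δt = 1.5902 (t = 6.3000), x⁻ = (1.7640, 7.2150) → reset → x⁺ = (1.4351, 8.0222), jump to mode 1
Mode 1: guard c·x = -0.2255 hit at Δt = 2.1603 (t = 8.4603), x⁻ = (4.1348, -1.4018) → reset → x⁺ = (3.8088, -1.5438), jump to mode 0
Mode 0: flow for 0.5935 to horizon, guard not reached → x = (3.9869, 0.5240)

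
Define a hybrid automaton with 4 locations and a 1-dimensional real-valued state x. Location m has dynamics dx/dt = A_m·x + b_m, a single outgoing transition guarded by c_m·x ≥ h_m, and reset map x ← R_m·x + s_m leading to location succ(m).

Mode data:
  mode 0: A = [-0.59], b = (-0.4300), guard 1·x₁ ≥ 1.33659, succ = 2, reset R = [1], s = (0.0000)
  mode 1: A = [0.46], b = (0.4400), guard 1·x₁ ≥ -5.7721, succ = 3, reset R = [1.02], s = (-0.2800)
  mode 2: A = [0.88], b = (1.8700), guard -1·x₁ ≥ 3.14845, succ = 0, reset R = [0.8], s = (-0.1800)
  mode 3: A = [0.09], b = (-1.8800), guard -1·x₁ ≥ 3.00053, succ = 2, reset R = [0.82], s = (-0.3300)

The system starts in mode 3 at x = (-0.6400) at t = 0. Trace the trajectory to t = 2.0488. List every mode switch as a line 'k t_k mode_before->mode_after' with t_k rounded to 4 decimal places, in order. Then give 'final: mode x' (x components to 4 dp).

1 1.1560 3->2
2 1.6452 2->0
final: 0 -2.2813

Mode 3: guard c·x = 3.0005 hit at Δt = 1.1560 (t = 1.1560), x⁻ = (-3.0005) → reset → x⁺ = (-2.7904), jump to mode 2
Mode 2: guard c·x = 3.1484 hit at Δt = 0.4892 (t = 1.6452), x⁻ = (-3.1484) → reset → x⁺ = (-2.6988), jump to mode 0
Mode 0: flow for 0.4036 to horizon, guard not reached → x = (-2.2813)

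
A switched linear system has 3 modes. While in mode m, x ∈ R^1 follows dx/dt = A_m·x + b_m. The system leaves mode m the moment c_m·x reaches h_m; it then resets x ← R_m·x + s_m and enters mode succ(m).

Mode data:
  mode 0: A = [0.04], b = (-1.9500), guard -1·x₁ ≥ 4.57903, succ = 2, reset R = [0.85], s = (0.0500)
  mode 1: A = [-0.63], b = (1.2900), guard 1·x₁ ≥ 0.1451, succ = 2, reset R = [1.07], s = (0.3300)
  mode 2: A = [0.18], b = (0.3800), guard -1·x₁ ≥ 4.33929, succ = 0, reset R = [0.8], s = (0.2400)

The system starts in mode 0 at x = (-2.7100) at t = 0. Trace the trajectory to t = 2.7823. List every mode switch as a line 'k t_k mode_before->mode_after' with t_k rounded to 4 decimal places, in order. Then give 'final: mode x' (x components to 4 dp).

Mode 0: guard c·x = 4.5790 hit at Δt = 0.8919 (t = 0.8919), x⁻ = (-4.5790) → reset → x⁺ = (-3.8422), jump to mode 2
Mode 2: guard c·x = 4.3393 hit at Δt = 1.4025 (t = 2.2944), x⁻ = (-4.3393) → reset → x⁺ = (-3.2314), jump to mode 0
Mode 0: flow for 0.4879 to horizon, guard not reached → x = (-4.2559)

1 0.8919 0->2
2 2.2944 2->0
final: 0 -4.2559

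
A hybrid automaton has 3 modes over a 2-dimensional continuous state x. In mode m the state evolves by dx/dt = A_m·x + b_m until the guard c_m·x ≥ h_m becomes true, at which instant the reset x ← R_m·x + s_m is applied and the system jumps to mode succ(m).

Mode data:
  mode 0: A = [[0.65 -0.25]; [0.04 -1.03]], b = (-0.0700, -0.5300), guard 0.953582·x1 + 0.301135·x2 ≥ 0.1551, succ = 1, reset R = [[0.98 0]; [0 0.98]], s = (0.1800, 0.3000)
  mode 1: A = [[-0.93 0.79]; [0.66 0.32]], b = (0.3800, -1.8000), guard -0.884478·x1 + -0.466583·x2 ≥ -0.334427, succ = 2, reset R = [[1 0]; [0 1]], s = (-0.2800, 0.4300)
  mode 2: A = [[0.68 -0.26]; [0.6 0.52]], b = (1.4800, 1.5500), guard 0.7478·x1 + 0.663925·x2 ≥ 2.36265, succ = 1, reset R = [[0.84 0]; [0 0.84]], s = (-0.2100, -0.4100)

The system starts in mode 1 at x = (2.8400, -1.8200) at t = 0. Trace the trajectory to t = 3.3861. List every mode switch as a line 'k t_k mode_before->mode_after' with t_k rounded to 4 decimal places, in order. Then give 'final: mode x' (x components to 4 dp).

Mode 1: guard c·x = -0.3344 hit at Δt = 0.4018 (t = 0.4018), x⁻ = (1.5516, -2.2245) → reset → x⁺ = (1.2716, -1.7945), jump to mode 2
Mode 2: guard c·x = 2.3626 hit at Δt = 0.6447 (t = 1.0465), x⁻ = (3.4234, -0.2973) → reset → x⁺ = (2.6657, -0.6597), jump to mode 1
Mode 1: guard c·x = -0.3344 hit at Δt = 0.7712 (t = 1.8178), x⁻ = (1.0901, -1.3497) → reset → x⁺ = (0.8101, -0.9197), jump to mode 2
Mode 2: guard c·x = 2.3626 hit at Δt = 0.6592 (t = 2.4769), x⁻ = (2.5607, 0.6744) → reset → x⁺ = (1.9410, 0.1565), jump to mode 1
Mode 1: flow for 0.9092 to horizon, guard not reached → x = (0.9441, -0.6822)

1 0.4018 1->2
2 1.0465 2->1
3 1.8178 1->2
4 2.4769 2->1
final: 1 0.9441 -0.6822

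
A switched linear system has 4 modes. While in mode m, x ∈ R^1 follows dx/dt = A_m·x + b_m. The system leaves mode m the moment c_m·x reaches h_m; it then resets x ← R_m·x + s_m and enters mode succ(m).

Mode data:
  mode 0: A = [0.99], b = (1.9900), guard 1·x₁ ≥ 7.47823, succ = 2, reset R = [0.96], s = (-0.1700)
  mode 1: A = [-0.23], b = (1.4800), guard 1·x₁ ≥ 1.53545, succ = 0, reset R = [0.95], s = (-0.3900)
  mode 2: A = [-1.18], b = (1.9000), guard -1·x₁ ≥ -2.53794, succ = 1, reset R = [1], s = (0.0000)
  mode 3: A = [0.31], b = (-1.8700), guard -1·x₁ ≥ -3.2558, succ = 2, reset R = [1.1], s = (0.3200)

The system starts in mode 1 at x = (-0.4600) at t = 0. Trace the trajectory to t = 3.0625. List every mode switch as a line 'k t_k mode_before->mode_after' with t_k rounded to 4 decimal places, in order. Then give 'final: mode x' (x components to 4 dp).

1 1.4855 1->0
2 2.6224 0->2
final: 2 4.8221

Mode 1: guard c·x = 1.5354 hit at Δt = 1.4855 (t = 1.4855), x⁻ = (1.5354) → reset → x⁺ = (1.0687), jump to mode 0
Mode 0: guard c·x = 7.4782 hit at Δt = 1.1369 (t = 2.6224), x⁻ = (7.4782) → reset → x⁺ = (7.0091), jump to mode 2
Mode 2: flow for 0.4401 to horizon, guard not reached → x = (4.8221)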